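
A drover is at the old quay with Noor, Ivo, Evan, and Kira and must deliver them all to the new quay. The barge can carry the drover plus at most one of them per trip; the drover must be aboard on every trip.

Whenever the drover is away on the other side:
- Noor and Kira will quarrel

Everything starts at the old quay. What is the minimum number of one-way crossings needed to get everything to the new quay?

Counting alone: the drover can take at most 1 across per trip to the new quay, so moving all 4 needs at least 4 loaded trips out, with a return between consecutive ones — at least 7 crossings.
The plan below uses exactly 7 crossings, so it is optimal:
1. Drover goes to the new quay with Noor.  [the old quay: Evan, Ivo, Kira | the new quay: Noor]
2. Drover goes back to the old quay alone.  [the old quay: Evan, Ivo, Kira | the new quay: Noor]
3. Drover goes to the new quay with Ivo.  [the old quay: Evan, Kira | the new quay: Ivo, Noor]
4. Drover goes back to the old quay alone.  [the old quay: Evan, Kira | the new quay: Ivo, Noor]
5. Drover goes to the new quay with Evan.  [the old quay: Kira | the new quay: Evan, Ivo, Noor]
6. Drover goes back to the old quay alone.  [the old quay: Kira | the new quay: Evan, Ivo, Noor]
7. Drover goes to the new quay with Kira.  [the old quay: — | the new quay: Evan, Ivo, Kira, Noor]

7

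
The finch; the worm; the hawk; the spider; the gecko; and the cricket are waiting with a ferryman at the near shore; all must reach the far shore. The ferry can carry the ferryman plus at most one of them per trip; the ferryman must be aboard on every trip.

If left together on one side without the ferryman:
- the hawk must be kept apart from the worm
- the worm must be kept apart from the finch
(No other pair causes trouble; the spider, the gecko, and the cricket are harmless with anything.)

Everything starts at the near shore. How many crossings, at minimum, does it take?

Counting alone: the ferryman can take at most 1 across per trip to the far shore, so moving all 6 needs at least 6 loaded trips out, with a return between consecutive ones — at least 11 crossings.
The safety rule pushes this higher. Following every safe sequence of crossings, the most of the 6 that can be at the far shore as the ferry arrives there on crossing 11 is 5 — never all 6.
So no plan with fewer than 13 crossings exists, and this one achieves 13:
1. Ferryman goes to the far shore with the worm.
2. Ferryman goes back to the near shore alone.
3. Ferryman goes to the far shore with the finch.
4. Ferryman goes back to the near shore with the worm.
5. Ferryman goes to the far shore with the hawk.
6. Ferryman goes back to the near shore alone.
7. Ferryman goes to the far shore with the spider.
8. Ferryman goes back to the near shore alone.
9. Ferryman goes to the far shore with the gecko.
10. Ferryman goes back to the near shore alone.
11. Ferryman goes to the far shore with the cricket.
12. Ferryman goes back to the near shore alone.
13. Ferryman goes to the far shore with the worm.

13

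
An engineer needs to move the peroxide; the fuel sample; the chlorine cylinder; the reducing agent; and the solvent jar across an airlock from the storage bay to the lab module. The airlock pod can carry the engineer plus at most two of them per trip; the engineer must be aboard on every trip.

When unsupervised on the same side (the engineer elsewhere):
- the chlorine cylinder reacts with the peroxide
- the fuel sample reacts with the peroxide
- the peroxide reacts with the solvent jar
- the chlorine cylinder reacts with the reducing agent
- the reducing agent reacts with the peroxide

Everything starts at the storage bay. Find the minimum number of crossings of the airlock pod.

Counting alone: the engineer can take at most 2 across per trip to the lab module, so moving all 5 needs at least 3 loaded trips out, with a return between consecutive ones — at least 5 crossings.
The safety rule pushes this higher. Following every safe sequence of crossings, the most of the 5 that can be at the lab module as the airlock pod arrives there on crossing 5 is 4 — never all 5.
So no plan with fewer than 7 crossings exists, and this one achieves 7:
1. Engineer goes to the lab module with the chlorine cylinder and the peroxide.  [the storage bay: the fuel sample, the reducing agent, the solvent jar | the lab module: the chlorine cylinder, the peroxide]
2. Engineer goes back to the storage bay with the peroxide.  [the storage bay: the fuel sample, the peroxide, the reducing agent, the solvent jar | the lab module: the chlorine cylinder]
3. Engineer goes to the lab module with the fuel sample and the peroxide.  [the storage bay: the reducing agent, the solvent jar | the lab module: the chlorine cylinder, the fuel sample, the peroxide]
4. Engineer goes back to the storage bay with the peroxide.  [the storage bay: the peroxide, the reducing agent, the solvent jar | the lab module: the chlorine cylinder, the fuel sample]
5. Engineer goes to the lab module with the peroxide and the solvent jar.  [the storage bay: the reducing agent | the lab module: the chlorine cylinder, the fuel sample, the peroxide, the solvent jar]
6. Engineer goes back to the storage bay with the peroxide.  [the storage bay: the peroxide, the reducing agent | the lab module: the chlorine cylinder, the fuel sample, the solvent jar]
7. Engineer goes to the lab module with the peroxide and the reducing agent.  [the storage bay: — | the lab module: the chlorine cylinder, the fuel sample, the peroxide, the reducing agent, the solvent jar]

7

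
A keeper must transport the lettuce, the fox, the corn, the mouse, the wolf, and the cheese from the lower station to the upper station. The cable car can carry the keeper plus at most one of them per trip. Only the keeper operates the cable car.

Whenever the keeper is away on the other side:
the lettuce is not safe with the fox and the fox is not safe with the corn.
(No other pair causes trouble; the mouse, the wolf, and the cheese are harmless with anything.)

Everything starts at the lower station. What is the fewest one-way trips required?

Counting alone: the keeper can take at most 1 across per trip to the upper station, so moving all 6 needs at least 6 loaded trips out, with a return between consecutive ones — at least 11 crossings.
The safety rule pushes this higher. Following every safe sequence of crossings, the most of the 6 that can be at the upper station as the cable car arrives there on crossing 11 is 5 — never all 6.
So no plan with fewer than 13 crossings exists, and this one achieves 13:
1. Keeper goes to the upper station with the fox.  [the lower station: the cheese, the corn, the lettuce, the mouse, the wolf | the upper station: the fox]
2. Keeper goes back to the lower station alone.  [the lower station: the cheese, the corn, the lettuce, the mouse, the wolf | the upper station: the fox]
3. Keeper goes to the upper station with the lettuce.  [the lower station: the cheese, the corn, the mouse, the wolf | the upper station: the fox, the lettuce]
4. Keeper goes back to the lower station with the fox.  [the lower station: the cheese, the corn, the fox, the mouse, the wolf | the upper station: the lettuce]
5. Keeper goes to the upper station with the corn.  [the lower station: the cheese, the fox, the mouse, the wolf | the upper station: the corn, the lettuce]
6. Keeper goes back to the lower station alone.  [the lower station: the cheese, the fox, the mouse, the wolf | the upper station: the corn, the lettuce]
7. Keeper goes to the upper station with the mouse.  [the lower station: the cheese, the fox, the wolf | the upper station: the corn, the lettuce, the mouse]
8. Keeper goes back to the lower station alone.  [the lower station: the cheese, the fox, the wolf | the upper station: the corn, the lettuce, the mouse]
9. Keeper goes to the upper station with the wolf.  [the lower station: the cheese, the fox | the upper station: the corn, the lettuce, the mouse, the wolf]
10. Keeper goes back to the lower station alone.  [the lower station: the cheese, the fox | the upper station: the corn, the lettuce, the mouse, the wolf]
11. Keeper goes to the upper station with the cheese.  [the lower station: the fox | the upper station: the cheese, the corn, the lettuce, the mouse, the wolf]
12. Keeper goes back to the lower station alone.  [the lower station: the fox | the upper station: the cheese, the corn, the lettuce, the mouse, the wolf]
13. Keeper goes to the upper station with the fox.  [the lower station: — | the upper station: the cheese, the corn, the fox, the lettuce, the mouse, the wolf]

13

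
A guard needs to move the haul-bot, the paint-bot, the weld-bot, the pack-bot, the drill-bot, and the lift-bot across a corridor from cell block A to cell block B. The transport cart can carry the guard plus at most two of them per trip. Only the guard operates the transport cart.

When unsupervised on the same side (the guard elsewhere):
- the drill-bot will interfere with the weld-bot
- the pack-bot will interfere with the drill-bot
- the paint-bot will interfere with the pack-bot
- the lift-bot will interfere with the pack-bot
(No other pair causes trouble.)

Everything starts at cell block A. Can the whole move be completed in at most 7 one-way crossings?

Yes

Yes — this plan uses 7 crossings (≤ 7):
1. Guard goes to cell block B with the pack-bot and the weld-bot.  [cell block A: the drill-bot, the haul-bot, the lift-bot, the paint-bot | cell block B: the pack-bot, the weld-bot]
2. Guard goes back to cell block A alone.  [cell block A: the drill-bot, the haul-bot, the lift-bot, the paint-bot | cell block B: the pack-bot, the weld-bot]
3. Guard goes to cell block B with the haul-bot.  [cell block A: the drill-bot, the lift-bot, the paint-bot | cell block B: the haul-bot, the pack-bot, the weld-bot]
4. Guard goes back to cell block A alone.  [cell block A: the drill-bot, the lift-bot, the paint-bot | cell block B: the haul-bot, the pack-bot, the weld-bot]
5. Guard goes to cell block B with the lift-bot and the paint-bot.  [cell block A: the drill-bot | cell block B: the haul-bot, the lift-bot, the pack-bot, the paint-bot, the weld-bot]
6. Guard goes back to cell block A with the pack-bot.  [cell block A: the drill-bot, the pack-bot | cell block B: the haul-bot, the lift-bot, the paint-bot, the weld-bot]
7. Guard goes to cell block B with the drill-bot and the pack-bot.  [cell block A: — | cell block B: the drill-bot, the haul-bot, the lift-bot, the pack-bot, the paint-bot, the weld-bot]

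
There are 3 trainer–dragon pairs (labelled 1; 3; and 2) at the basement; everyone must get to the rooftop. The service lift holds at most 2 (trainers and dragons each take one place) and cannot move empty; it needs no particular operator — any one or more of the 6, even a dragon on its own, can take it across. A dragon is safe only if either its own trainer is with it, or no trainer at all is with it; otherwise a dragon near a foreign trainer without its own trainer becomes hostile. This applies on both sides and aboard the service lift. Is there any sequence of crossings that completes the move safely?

1. dragon 1 and trainer 1 cross → the rooftop.
2. trainer 1 crosses ← the basement.
3. dragon 2 and dragon 3 cross → the rooftop.
4. dragon 1 crosses ← the basement.
5. trainer 2 and trainer 3 cross → the rooftop.
6. dragon 3 and trainer 3 cross ← the basement.
7. trainer 1 and trainer 3 cross → the rooftop.
8. dragon 2 crosses ← the basement.
9. dragon 1 and dragon 3 cross → the rooftop.
10. trainer 2 crosses ← the basement.
11. dragon 2 and trainer 2 cross → the rooftop.

Yes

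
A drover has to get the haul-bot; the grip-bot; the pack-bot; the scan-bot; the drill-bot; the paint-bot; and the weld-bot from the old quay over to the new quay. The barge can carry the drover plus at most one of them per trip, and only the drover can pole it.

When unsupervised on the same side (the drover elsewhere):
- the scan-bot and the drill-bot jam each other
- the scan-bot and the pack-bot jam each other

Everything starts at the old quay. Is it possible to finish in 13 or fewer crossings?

No

Counting alone: the drover can take at most 1 across per trip to the new quay, so moving all 7 needs at least 7 loaded trips out, with a return between consecutive ones — at least 13 crossings.
The safety rule pushes this higher. Following every safe sequence of crossings, the most of the 7 that can be at the new quay as the barge arrives there on crossing 13 is 6 — never all 7.
So the move cannot be finished within 13 crossings. (The shortest complete plan takes 15:)
1. Drover goes to the new quay with the scan-bot.  [the old quay: the drill-bot, the grip-bot, the haul-bot, the pack-bot, the paint-bot, the weld-bot | the new quay: the scan-bot]
2. Drover goes back to the old quay alone.  [the old quay: the drill-bot, the grip-bot, the haul-bot, the pack-bot, the paint-bot, the weld-bot | the new quay: the scan-bot]
3. Drover goes to the new quay with the haul-bot.  [the old quay: the drill-bot, the grip-bot, the pack-bot, the paint-bot, the weld-bot | the new quay: the haul-bot, the scan-bot]
4. Drover goes back to the old quay alone.  [the old quay: the drill-bot, the grip-bot, the pack-bot, the paint-bot, the weld-bot | the new quay: the haul-bot, the scan-bot]
5. Drover goes to the new quay with the grip-bot.  [the old quay: the drill-bot, the pack-bot, the paint-bot, the weld-bot | the new quay: the grip-bot, the haul-bot, the scan-bot]
6. Drover goes back to the old quay alone.  [the old quay: the drill-bot, the pack-bot, the paint-bot, the weld-bot | the new quay: the grip-bot, the haul-bot, the scan-bot]
7. Drover goes to the new quay with the pack-bot.  [the old quay: the drill-bot, the paint-bot, the weld-bot | the new quay: the grip-bot, the haul-bot, the pack-bot, the scan-bot]
8. Drover goes back to the old quay with the scan-bot.  [the old quay: the drill-bot, the paint-bot, the scan-bot, the weld-bot | the new quay: the grip-bot, the haul-bot, the pack-bot]
9. Drover goes to the new quay with the drill-bot.  [the old quay: the paint-bot, the scan-bot, the weld-bot | the new quay: the drill-bot, the grip-bot, the haul-bot, the pack-bot]
10. Drover goes back to the old quay alone.  [the old quay: the paint-bot, the scan-bot, the weld-bot | the new quay: the drill-bot, the grip-bot, the haul-bot, the pack-bot]
11. Drover goes to the new quay with the paint-bot.  [the old quay: the scan-bot, the weld-bot | the new quay: the drill-bot, the grip-bot, the haul-bot, the pack-bot, the paint-bot]
12. Drover goes back to the old quay alone.  [the old quay: the scan-bot, the weld-bot | the new quay: the drill-bot, the grip-bot, the haul-bot, the pack-bot, the paint-bot]
13. Drover goes to the new quay with the weld-bot.  [the old quay: the scan-bot | the new quay: the drill-bot, the grip-bot, the haul-bot, the pack-bot, the paint-bot, the weld-bot]
14. Drover goes back to the old quay alone.  [the old quay: the scan-bot | the new quay: the drill-bot, the grip-bot, the haul-bot, the pack-bot, the paint-bot, the weld-bot]
15. Drover goes to the new quay with the scan-bot.  [the old quay: — | the new quay: the drill-bot, the grip-bot, the haul-bot, the pack-bot, the paint-bot, the scan-bot, the weld-bot]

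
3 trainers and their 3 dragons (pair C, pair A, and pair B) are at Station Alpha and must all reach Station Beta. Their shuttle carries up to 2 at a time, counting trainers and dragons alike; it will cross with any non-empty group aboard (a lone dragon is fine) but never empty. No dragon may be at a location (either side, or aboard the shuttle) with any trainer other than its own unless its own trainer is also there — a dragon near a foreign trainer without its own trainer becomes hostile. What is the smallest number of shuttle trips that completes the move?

11

Counting alone: each trip to Station Beta takes at most 2 across and each return brings at least 1 back, so after t trips out (and t−1 returns) at most 2t − (t−1) of the 6 are across; that first reaches 6 at t = 5, so at least 9 crossings are needed.
The safety rule pushes this higher. Following every safe sequence of crossings, the most of the 6 that can be at Station Beta as the shuttle arrives there on crossing 9 is 5 — never all 6.
So no plan with fewer than 11 crossings exists, and this one achieves 11:
1. dragon C and trainer C cross → Station Beta.
2. trainer C crosses ← Station Alpha.
3. dragon A and dragon B cross → Station Beta.
4. dragon C crosses ← Station Alpha.
5. trainer A and trainer B cross → Station Beta.
6. dragon A and trainer A cross ← Station Alpha.
7. trainer A and trainer C cross → Station Beta.
8. dragon B crosses ← Station Alpha.
9. dragon A and dragon C cross → Station Beta.
10. trainer B crosses ← Station Alpha.
11. dragon B and trainer B cross → Station Beta.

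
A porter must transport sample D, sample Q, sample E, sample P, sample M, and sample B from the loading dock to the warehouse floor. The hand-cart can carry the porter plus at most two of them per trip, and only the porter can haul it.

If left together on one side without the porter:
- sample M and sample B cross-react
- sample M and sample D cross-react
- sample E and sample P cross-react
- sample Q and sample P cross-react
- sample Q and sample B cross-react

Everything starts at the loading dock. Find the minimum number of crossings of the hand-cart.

Whatever the first load, the items left behind include a forbidden pair without the porter. No opening move is safe, so no plan exists.

impossible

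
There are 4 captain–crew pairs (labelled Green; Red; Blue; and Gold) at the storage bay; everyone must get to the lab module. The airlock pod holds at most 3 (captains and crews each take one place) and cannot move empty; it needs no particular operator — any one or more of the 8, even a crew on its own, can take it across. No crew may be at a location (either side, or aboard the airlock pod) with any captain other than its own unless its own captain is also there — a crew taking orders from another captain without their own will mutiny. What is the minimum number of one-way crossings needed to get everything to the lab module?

9

Counting alone: each trip to the lab module takes at most 3 across and each return brings at least 1 back, so after t trips out (and t−1 returns) at most 3t − (t−1) of the 8 are across; that first reaches 8 at t = 4, so at least 7 crossings are needed.
The safety rule pushes this higher. Following every safe sequence of crossings, the most of the 8 that can be at the lab module as the airlock pod arrives there on crossing 7 is 7 — never all 8.
So no plan with fewer than 9 crossings exists, and this one achieves 9:
1. captain Green and crew Green cross → the lab module.
2. captain Green crosses ← the storage bay.
3. captain Green, captain Red, and crew Red cross → the lab module.
4. captain Green and crew Green cross ← the storage bay.
5. captain Blue, captain Gold, and captain Green cross → the lab module.
6. crew Red crosses ← the storage bay.
7. crew Green and crew Red cross → the lab module.
8. crew Green crosses ← the storage bay.
9. crew Blue, crew Gold, and crew Green cross → the lab module.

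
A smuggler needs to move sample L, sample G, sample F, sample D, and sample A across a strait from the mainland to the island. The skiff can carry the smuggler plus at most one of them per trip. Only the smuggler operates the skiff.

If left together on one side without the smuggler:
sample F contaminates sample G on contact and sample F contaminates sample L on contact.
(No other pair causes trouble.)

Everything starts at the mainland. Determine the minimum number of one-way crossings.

11

Counting alone: the smuggler can take at most 1 across per trip to the island, so moving all 5 needs at least 5 loaded trips out, with a return between consecutive ones — at least 9 crossings.
The safety rule pushes this higher. Following every safe sequence of crossings, the most of the 5 that can be at the island as the skiff arrives there on crossing 9 is 4 — never all 5.
So no plan with fewer than 11 crossings exists, and this one achieves 11:
1. Smuggler goes to the island with sample F.  [the mainland: sample A, sample D, sample G, sample L | the island: sample F]
2. Smuggler goes back to the mainland alone.  [the mainland: sample A, sample D, sample G, sample L | the island: sample F]
3. Smuggler goes to the island with sample L.  [the mainland: sample A, sample D, sample G | the island: sample F, sample L]
4. Smuggler goes back to the mainland with sample F.  [the mainland: sample A, sample D, sample F, sample G | the island: sample L]
5. Smuggler goes to the island with sample G.  [the mainland: sample A, sample D, sample F | the island: sample G, sample L]
6. Smuggler goes back to the mainland alone.  [the mainland: sample A, sample D, sample F | the island: sample G, sample L]
7. Smuggler goes to the island with sample D.  [the mainland: sample A, sample F | the island: sample D, sample G, sample L]
8. Smuggler goes back to the mainland alone.  [the mainland: sample A, sample F | the island: sample D, sample G, sample L]
9. Smuggler goes to the island with sample A.  [the mainland: sample F | the island: sample A, sample D, sample G, sample L]
10. Smuggler goes back to the mainland alone.  [the mainland: sample F | the island: sample A, sample D, sample G, sample L]
11. Smuggler goes to the island with sample F.  [the mainland: — | the island: sample A, sample D, sample F, sample G, sample L]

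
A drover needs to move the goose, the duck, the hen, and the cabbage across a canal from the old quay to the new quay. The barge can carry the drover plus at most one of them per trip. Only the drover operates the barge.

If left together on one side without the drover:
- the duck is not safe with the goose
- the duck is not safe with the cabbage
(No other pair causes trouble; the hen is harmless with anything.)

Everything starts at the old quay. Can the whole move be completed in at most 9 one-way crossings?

Yes — this plan uses 9 crossings (≤ 9):
1. Drover goes to the new quay with the duck.  [the old quay: the cabbage, the goose, the hen | the new quay: the duck]
2. Drover goes back to the old quay alone.  [the old quay: the cabbage, the goose, the hen | the new quay: the duck]
3. Drover goes to the new quay with the goose.  [the old quay: the cabbage, the hen | the new quay: the duck, the goose]
4. Drover goes back to the old quay with the duck.  [the old quay: the cabbage, the duck, the hen | the new quay: the goose]
5. Drover goes to the new quay with the cabbage.  [the old quay: the duck, the hen | the new quay: the cabbage, the goose]
6. Drover goes back to the old quay alone.  [the old quay: the duck, the hen | the new quay: the cabbage, the goose]
7. Drover goes to the new quay with the hen.  [the old quay: the duck | the new quay: the cabbage, the goose, the hen]
8. Drover goes back to the old quay alone.  [the old quay: the duck | the new quay: the cabbage, the goose, the hen]
9. Drover goes to the new quay with the duck.  [the old quay: — | the new quay: the cabbage, the duck, the goose, the hen]

Yes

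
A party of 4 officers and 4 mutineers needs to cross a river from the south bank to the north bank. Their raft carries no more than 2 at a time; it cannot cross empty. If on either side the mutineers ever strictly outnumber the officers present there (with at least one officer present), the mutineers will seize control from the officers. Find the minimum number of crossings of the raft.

Following every safe sequence of crossings from the start, the most of the 8 that can be at the north bank as the raft arrives there on crossings 1, 3, 5 is 2, 3, 4 respectively; the best ever achieved is 4 of 8.
From crossing 7 on, no configuration arises that was not already reachable earlier: only 11 distinct safe configurations (who is on which side, and where the raft is) can ever be reached, none of them has everyone across, and every continuation just revisits them. They are: 0 officers + 0 mutineers across (raft back at the start); 0 officers + 1 mutineer across (raft there); 0 officers + 1 mutineer across (raft back at the start); 0 officers + 2 mutineers across (raft there); 0 officers + 2 mutineers across (raft back at the start); 0 officers + 3 mutineers across (raft there); 0 officers + 3 mutineers across (raft back at the start); 0 officers + 4 mutineers across (raft there); 1 officer + 1 mutineer across (raft there); 1 officer + 1 mutineer across (raft back at the start); 2 officers + 2 mutineers across (raft there). So no valid plan exists.

impossible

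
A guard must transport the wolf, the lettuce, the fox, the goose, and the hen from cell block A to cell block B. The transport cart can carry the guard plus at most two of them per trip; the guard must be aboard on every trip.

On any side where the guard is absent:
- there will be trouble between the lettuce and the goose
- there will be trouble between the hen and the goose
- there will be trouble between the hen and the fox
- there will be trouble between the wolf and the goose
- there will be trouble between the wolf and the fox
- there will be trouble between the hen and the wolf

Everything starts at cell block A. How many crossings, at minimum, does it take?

Whatever the first load, the items left behind include a forbidden pair without the guard. No opening move is safe, so no plan exists.

impossible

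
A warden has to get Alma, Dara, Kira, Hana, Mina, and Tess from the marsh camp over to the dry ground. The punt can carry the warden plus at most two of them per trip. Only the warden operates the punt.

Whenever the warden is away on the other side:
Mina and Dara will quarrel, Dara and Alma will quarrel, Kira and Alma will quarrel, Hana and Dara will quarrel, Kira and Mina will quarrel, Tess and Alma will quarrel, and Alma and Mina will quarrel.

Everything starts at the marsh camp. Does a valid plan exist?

No

Whatever the first load, the items left behind include a forbidden pair without the warden. No opening move is safe, so no plan exists.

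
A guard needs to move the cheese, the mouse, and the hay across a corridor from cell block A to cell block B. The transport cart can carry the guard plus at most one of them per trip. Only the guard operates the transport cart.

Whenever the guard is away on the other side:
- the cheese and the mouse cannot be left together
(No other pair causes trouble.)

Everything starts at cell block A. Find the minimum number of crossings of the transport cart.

Counting alone: the guard can take at most 1 across per trip to cell block B, so moving all 3 needs at least 3 loaded trips out, with a return between consecutive ones — at least 5 crossings.
The plan below uses exactly 5 crossings, so it is optimal:
1. Guard goes to cell block B with the cheese.  [cell block A: the hay, the mouse | cell block B: the cheese]
2. Guard goes back to cell block A alone.  [cell block A: the hay, the mouse | cell block B: the cheese]
3. Guard goes to cell block B with the hay.  [cell block A: the mouse | cell block B: the cheese, the hay]
4. Guard goes back to cell block A alone.  [cell block A: the mouse | cell block B: the cheese, the hay]
5. Guard goes to cell block B with the mouse.  [cell block A: — | cell block B: the cheese, the hay, the mouse]

5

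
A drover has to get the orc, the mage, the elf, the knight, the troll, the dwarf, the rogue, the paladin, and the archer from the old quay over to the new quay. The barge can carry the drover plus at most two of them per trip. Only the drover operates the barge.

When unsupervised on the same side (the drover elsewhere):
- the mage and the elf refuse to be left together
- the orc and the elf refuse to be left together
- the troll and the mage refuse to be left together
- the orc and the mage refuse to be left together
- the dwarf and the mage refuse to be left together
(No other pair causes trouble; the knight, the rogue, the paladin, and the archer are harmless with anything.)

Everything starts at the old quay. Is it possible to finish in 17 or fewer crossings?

Yes

Yes — this plan uses 15 crossings (≤ 17):
1. Drover goes to the new quay with the mage and the orc.  [the old quay: the archer, the dwarf, the elf, the knight, the paladin, the rogue, the troll | the new quay: the mage, the orc]
2. Drover goes back to the old quay with the orc.  [the old quay: the archer, the dwarf, the elf, the knight, the orc, the paladin, the rogue, the troll | the new quay: the mage]
3. Drover goes to the new quay with the knight and the orc.  [the old quay: the archer, the dwarf, the elf, the paladin, the rogue, the troll | the new quay: the knight, the mage, the orc]
4. Drover goes back to the old quay with the orc.  [the old quay: the archer, the dwarf, the elf, the orc, the paladin, the rogue, the troll | the new quay: the knight, the mage]
5. Drover goes to the new quay with the orc and the troll.  [the old quay: the archer, the dwarf, the elf, the paladin, the rogue | the new quay: the knight, the mage, the orc, the troll]
6. Drover goes back to the old quay with the mage.  [the old quay: the archer, the dwarf, the elf, the mage, the paladin, the rogue | the new quay: the knight, the orc, the troll]
7. Drover goes to the new quay with the dwarf and the mage.  [the old quay: the archer, the elf, the paladin, the rogue | the new quay: the dwarf, the knight, the mage, the orc, the troll]
8. Drover goes back to the old quay with the mage.  [the old quay: the archer, the elf, the mage, the paladin, the rogue | the new quay: the dwarf, the knight, the orc, the troll]
9. Drover goes to the new quay with the mage and the rogue.  [the old quay: the archer, the elf, the paladin | the new quay: the dwarf, the knight, the mage, the orc, the rogue, the troll]
10. Drover goes back to the old quay with the mage.  [the old quay: the archer, the elf, the mage, the paladin | the new quay: the dwarf, the knight, the orc, the rogue, the troll]
11. Drover goes to the new quay with the mage and the paladin.  [the old quay: the archer, the elf | the new quay: the dwarf, the knight, the mage, the orc, the paladin, the rogue, the troll]
12. Drover goes back to the old quay with the mage.  [the old quay: the archer, the elf, the mage | the new quay: the dwarf, the knight, the orc, the paladin, the rogue, the troll]
13. Drover goes to the new quay with the archer and the mage.  [the old quay: the elf | the new quay: the archer, the dwarf, the knight, the mage, the orc, the paladin, the rogue, the troll]
14. Drover goes back to the old quay with the mage.  [the old quay: the elf, the mage | the new quay: the archer, the dwarf, the knight, the orc, the paladin, the rogue, the troll]
15. Drover goes to the new quay with the elf and the mage.  [the old quay: — | the new quay: the archer, the dwarf, the elf, the knight, the mage, the orc, the paladin, the rogue, the troll]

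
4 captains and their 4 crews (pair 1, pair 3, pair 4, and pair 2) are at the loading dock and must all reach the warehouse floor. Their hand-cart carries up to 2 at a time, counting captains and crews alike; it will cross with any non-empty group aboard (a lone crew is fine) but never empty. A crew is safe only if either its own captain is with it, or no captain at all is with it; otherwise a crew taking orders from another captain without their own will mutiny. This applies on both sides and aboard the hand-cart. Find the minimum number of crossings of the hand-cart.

impossible

Following every safe sequence of crossings from the start, the most of the 8 that can be at the warehouse floor as the hand-cart arrives there on crossings 1, 3, 5 is 2, 3, 4 respectively; the best ever achieved is 4 of 8.
From crossing 7 on, no configuration arises that was not already reachable earlier: only 44 distinct safe configurations (who is on which side, and where the hand-cart is) can ever be reached, none of them has everyone across, and every continuation just revisits them. So no valid plan exists.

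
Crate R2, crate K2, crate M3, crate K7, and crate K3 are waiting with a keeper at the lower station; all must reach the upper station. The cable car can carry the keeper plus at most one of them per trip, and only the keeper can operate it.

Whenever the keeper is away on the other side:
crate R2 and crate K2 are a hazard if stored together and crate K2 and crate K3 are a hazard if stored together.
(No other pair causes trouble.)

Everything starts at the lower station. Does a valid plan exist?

Yes

1. Keeper goes to the upper station with crate K2.
2. Keeper goes back to the lower station alone.
3. Keeper goes to the upper station with crate R2.
4. Keeper goes back to the lower station with crate K2.
5. Keeper goes to the upper station with crate K3.
6. Keeper goes back to the lower station alone.
7. Keeper goes to the upper station with crate M3.
8. Keeper goes back to the lower station alone.
9. Keeper goes to the upper station with crate K7.
10. Keeper goes back to the lower station alone.
11. Keeper goes to the upper station with crate K2.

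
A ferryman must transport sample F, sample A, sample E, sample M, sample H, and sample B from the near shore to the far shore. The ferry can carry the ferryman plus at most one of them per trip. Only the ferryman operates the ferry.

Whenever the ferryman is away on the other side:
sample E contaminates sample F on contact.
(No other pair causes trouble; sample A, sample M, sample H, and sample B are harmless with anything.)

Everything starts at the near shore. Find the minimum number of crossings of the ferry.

11

Counting alone: the ferryman can take at most 1 across per trip to the far shore, so moving all 6 needs at least 6 loaded trips out, with a return between consecutive ones — at least 11 crossings.
The plan below uses exactly 11 crossings, so it is optimal:
1. Ferryman goes to the far shore with sample F.  [the near shore: sample A, sample B, sample E, sample H, sample M | the far shore: sample F]
2. Ferryman goes back to the near shore alone.  [the near shore: sample A, sample B, sample E, sample H, sample M | the far shore: sample F]
3. Ferryman goes to the far shore with sample A.  [the near shore: sample B, sample E, sample H, sample M | the far shore: sample A, sample F]
4. Ferryman goes back to the near shore alone.  [the near shore: sample B, sample E, sample H, sample M | the far shore: sample A, sample F]
5. Ferryman goes to the far shore with sample M.  [the near shore: sample B, sample E, sample H | the far shore: sample A, sample F, sample M]
6. Ferryman goes back to the near shore alone.  [the near shore: sample B, sample E, sample H | the far shore: sample A, sample F, sample M]
7. Ferryman goes to the far shore with sample H.  [the near shore: sample B, sample E | the far shore: sample A, sample F, sample H, sample M]
8. Ferryman goes back to the near shore alone.  [the near shore: sample B, sample E | the far shore: sample A, sample F, sample H, sample M]
9. Ferryman goes to the far shore with sample B.  [the near shore: sample E | the far shore: sample A, sample B, sample F, sample H, sample M]
10. Ferryman goes back to the near shore alone.  [the near shore: sample E | the far shore: sample A, sample B, sample F, sample H, sample M]
11. Ferryman goes to the far shore with sample E.  [the near shore: — | the far shore: sample A, sample B, sample E, sample F, sample H, sample M]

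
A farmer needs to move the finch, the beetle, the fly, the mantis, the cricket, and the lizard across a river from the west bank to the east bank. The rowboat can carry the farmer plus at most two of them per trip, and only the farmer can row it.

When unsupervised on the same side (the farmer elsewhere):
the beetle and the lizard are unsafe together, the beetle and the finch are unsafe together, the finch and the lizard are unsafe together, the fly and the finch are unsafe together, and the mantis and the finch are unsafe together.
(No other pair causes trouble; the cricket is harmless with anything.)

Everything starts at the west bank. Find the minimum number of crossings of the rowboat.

9

Counting alone: the farmer can take at most 2 across per trip to the east bank, so moving all 6 needs at least 3 loaded trips out, with a return between consecutive ones — at least 5 crossings.
The safety rule pushes this higher. Following every safe sequence of crossings, the most of the 6 that can be at the east bank as the rowboat arrives there on crossings 5, 7 is 4, 5 respectively — never all 6.
So no plan with fewer than 9 crossings exists, and this one achieves 9:
1. Farmer goes to the east bank with the beetle and the finch.  [the west bank: the cricket, the fly, the lizard, the mantis | the east bank: the beetle, the finch]
2. Farmer goes back to the west bank with the finch.  [the west bank: the cricket, the finch, the fly, the lizard, the mantis | the east bank: the beetle]
3. Farmer goes to the east bank with the finch and the fly.  [the west bank: the cricket, the lizard, the mantis | the east bank: the beetle, the finch, the fly]
4. Farmer goes back to the west bank with the finch.  [the west bank: the cricket, the finch, the lizard, the mantis | the east bank: the beetle, the fly]
5. Farmer goes to the east bank with the finch and the mantis.  [the west bank: the cricket, the lizard | the east bank: the beetle, the finch, the fly, the mantis]
6. Farmer goes back to the west bank with the finch.  [the west bank: the cricket, the finch, the lizard | the east bank: the beetle, the fly, the mantis]
7. Farmer goes to the east bank with the cricket and the finch.  [the west bank: the lizard | the east bank: the beetle, the cricket, the finch, the fly, the mantis]
8. Farmer goes back to the west bank with the finch.  [the west bank: the finch, the lizard | the east bank: the beetle, the cricket, the fly, the mantis]
9. Farmer goes to the east bank with the finch and the lizard.  [the west bank: — | the east bank: the beetle, the cricket, the finch, the fly, the lizard, the mantis]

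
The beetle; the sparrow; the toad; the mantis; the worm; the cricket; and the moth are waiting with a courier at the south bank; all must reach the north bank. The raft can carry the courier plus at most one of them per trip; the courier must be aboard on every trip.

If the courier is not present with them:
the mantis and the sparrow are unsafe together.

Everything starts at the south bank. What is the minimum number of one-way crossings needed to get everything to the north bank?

Counting alone: the courier can take at most 1 across per trip to the north bank, so moving all 7 needs at least 7 loaded trips out, with a return between consecutive ones — at least 13 crossings.
The plan below uses exactly 13 crossings, so it is optimal:
1. Courier goes to the north bank with the sparrow.
2. Courier goes back to the south bank alone.
3. Courier goes to the north bank with the beetle.
4. Courier goes back to the south bank alone.
5. Courier goes to the north bank with the toad.
6. Courier goes back to the south bank alone.
7. Courier goes to the north bank with the worm.
8. Courier goes back to the south bank alone.
9. Courier goes to the north bank with the cricket.
10. Courier goes back to the south bank alone.
11. Courier goes to the north bank with the moth.
12. Courier goes back to the south bank alone.
13. Courier goes to the north bank with the mantis.

13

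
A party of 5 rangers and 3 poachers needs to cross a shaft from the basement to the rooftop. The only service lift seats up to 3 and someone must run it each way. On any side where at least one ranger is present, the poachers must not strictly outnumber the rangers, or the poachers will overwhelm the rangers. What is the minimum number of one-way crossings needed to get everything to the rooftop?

7

Counting alone: each trip to the rooftop takes at most 3 across and each return brings at least 1 back, so after t trips out (and t−1 returns) at most 3t − (t−1) of the 8 are across; that first reaches 8 at t = 4, so at least 7 crossings are needed.
The plan below uses exactly 7 crossings, so it is optimal:
1. 2 poachers → the rooftop.  (the basement: 5R 1P; the rooftop: 0R 2P)
2. 1 poacher ← the basement.  (the basement: 5R 2P; the rooftop: 0R 1P)
3. 2 rangers and 1 poacher → the rooftop.  (the basement: 3R 1P; the rooftop: 2R 2P)
4. 1 poacher ← the basement.  (the basement: 3R 2P; the rooftop: 2R 1P)
5. 1 ranger and 2 poachers → the rooftop.  (the basement: 2R 0P; the rooftop: 3R 3P)
6. 1 poacher ← the basement.  (the basement: 2R 1P; the rooftop: 3R 2P)
7. 2 rangers and 1 poacher → the rooftop.  (the basement: 0R 0P; the rooftop: 5R 3P)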